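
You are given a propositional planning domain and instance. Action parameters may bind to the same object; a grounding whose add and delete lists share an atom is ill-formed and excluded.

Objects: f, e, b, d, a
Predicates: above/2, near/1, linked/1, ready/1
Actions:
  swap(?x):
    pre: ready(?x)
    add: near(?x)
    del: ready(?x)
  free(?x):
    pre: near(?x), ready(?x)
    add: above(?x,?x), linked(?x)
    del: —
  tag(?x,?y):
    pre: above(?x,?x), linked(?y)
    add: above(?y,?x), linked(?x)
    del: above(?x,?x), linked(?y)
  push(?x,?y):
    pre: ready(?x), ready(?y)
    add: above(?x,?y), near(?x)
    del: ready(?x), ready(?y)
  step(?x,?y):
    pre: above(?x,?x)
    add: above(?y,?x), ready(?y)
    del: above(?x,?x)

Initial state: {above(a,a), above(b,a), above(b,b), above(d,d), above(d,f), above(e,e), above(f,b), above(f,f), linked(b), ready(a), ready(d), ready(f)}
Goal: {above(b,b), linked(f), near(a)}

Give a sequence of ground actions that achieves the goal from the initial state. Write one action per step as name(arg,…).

swap(a); tag(f,b)

1. swap(a)  →  {above(a,a), above(b,a), above(b,b), above(d,d), above(d,f), above(e,e), above(f,b), above(f,f), linked(b), near(a), ready(d), ready(f)}
2. tag(f,b)  →  {above(a,a), above(b,a), above(b,b), above(b,f), above(d,d), above(d,f), above(e,e), above(f,b), linked(f), near(a), ready(d), ready(f)}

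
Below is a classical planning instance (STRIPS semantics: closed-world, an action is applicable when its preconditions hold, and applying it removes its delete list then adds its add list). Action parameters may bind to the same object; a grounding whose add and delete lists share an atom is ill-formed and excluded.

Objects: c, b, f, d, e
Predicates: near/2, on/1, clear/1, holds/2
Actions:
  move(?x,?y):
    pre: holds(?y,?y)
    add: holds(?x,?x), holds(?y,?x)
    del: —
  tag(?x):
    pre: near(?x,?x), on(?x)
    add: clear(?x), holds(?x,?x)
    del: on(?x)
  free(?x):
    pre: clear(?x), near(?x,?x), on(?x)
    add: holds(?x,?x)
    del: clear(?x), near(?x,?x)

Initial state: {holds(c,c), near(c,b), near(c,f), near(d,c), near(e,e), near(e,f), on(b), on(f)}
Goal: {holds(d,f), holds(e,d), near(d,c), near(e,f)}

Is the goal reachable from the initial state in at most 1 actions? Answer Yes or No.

1. move(e,c)  →  {holds(c,c), holds(c,e), holds(e,e), near(c,b), near(c,f), near(d,c), near(e,e), near(e,f), on(b), on(f)}
2. move(d,e)  →  {holds(c,c), holds(c,e), holds(d,d), holds(e,d), holds(e,e), near(c,b), near(c,f), near(d,c), near(e,e), near(e,f), on(b), on(f)}
3. move(f,d)  →  {holds(c,c), holds(c,e), holds(d,d), holds(d,f), holds(e,d), holds(e,e), holds(f,f), near(c,b), near(c,f), near(d,c), near(e,e), near(e,f), on(b), on(f)}
optimal plan length = 3; 3 > 1

No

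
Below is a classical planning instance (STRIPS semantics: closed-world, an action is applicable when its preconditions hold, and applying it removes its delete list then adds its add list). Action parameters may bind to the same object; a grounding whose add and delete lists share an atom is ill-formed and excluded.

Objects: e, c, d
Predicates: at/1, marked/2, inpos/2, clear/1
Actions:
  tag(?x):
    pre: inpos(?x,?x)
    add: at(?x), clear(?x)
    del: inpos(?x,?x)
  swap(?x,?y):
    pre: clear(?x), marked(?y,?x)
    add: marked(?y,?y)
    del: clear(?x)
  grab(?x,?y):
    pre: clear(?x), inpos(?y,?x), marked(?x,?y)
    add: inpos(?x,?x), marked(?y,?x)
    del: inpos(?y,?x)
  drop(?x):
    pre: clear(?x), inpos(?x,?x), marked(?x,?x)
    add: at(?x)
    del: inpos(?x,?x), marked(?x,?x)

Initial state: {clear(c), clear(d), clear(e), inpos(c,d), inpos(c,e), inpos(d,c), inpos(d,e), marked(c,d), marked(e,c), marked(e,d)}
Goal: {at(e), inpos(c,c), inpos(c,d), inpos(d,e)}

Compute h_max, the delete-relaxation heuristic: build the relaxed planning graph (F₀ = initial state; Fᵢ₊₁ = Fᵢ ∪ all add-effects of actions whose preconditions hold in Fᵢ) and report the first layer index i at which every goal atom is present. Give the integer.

2

F0 = init (10 atoms)
F1 = F0 ∪ {inpos(c,c), inpos(e,e), marked(c,c), marked(c,e), marked(d,c), marked(d,e), marked(e,e)}  (17 atoms)
F2 = F1 ∪ {at(c), at(e), inpos(d,d), marked(d,d)}  (21 atoms)
goal ⊆ F2  ⇒  h_max = 2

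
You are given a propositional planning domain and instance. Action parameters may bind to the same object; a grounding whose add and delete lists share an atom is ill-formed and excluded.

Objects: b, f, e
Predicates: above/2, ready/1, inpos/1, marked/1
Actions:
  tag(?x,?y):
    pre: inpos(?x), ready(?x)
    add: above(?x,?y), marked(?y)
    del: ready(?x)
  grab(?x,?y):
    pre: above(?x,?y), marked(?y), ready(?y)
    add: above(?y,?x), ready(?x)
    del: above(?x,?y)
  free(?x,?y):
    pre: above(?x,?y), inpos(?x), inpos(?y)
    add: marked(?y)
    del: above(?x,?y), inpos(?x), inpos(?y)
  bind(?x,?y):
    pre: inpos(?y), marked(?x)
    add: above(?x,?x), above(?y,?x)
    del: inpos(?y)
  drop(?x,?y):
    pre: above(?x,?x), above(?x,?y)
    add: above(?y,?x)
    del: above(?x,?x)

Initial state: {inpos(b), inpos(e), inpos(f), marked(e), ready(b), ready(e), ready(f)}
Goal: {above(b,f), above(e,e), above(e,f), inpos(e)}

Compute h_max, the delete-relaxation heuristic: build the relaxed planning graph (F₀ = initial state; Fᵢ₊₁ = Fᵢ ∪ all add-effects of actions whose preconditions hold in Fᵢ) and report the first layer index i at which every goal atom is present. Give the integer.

1

F0 = init (7 atoms)
F1 = F0 ∪ {above(b,b), above(b,e), above(b,f), above(e,b), above(e,e), above(e,f), above(f,b), above(f,e), above(f,f), marked(b), marked(f)}  (18 atoms)
goal ⊆ F1  ⇒  h_max = 1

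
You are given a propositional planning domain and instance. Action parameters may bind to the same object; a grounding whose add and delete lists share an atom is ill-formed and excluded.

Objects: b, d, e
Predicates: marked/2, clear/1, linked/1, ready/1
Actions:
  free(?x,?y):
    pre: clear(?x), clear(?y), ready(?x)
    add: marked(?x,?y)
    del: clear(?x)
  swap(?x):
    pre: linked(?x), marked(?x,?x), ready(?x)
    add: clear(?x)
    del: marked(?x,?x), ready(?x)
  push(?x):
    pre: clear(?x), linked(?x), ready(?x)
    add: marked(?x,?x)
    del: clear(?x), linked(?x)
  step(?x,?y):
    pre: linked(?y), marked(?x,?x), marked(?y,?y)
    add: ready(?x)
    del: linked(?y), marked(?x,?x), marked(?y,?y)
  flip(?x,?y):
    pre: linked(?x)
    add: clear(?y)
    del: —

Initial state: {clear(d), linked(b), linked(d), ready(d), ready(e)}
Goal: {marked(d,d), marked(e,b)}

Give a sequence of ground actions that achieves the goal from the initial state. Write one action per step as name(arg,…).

1. free(d,d)  →  {linked(b), linked(d), marked(d,d), ready(d), ready(e)}
2. flip(b,b)  →  {clear(b), linked(b), linked(d), marked(d,d), ready(d), ready(e)}
3. flip(b,e)  →  {clear(b), clear(e), linked(b), linked(d), marked(d,d), ready(d), ready(e)}
4. free(e,b)  →  {clear(b), linked(b), linked(d), marked(d,d), marked(e,b), ready(d), ready(e)}

free(d,d); flip(b,b); flip(b,e); free(e,b)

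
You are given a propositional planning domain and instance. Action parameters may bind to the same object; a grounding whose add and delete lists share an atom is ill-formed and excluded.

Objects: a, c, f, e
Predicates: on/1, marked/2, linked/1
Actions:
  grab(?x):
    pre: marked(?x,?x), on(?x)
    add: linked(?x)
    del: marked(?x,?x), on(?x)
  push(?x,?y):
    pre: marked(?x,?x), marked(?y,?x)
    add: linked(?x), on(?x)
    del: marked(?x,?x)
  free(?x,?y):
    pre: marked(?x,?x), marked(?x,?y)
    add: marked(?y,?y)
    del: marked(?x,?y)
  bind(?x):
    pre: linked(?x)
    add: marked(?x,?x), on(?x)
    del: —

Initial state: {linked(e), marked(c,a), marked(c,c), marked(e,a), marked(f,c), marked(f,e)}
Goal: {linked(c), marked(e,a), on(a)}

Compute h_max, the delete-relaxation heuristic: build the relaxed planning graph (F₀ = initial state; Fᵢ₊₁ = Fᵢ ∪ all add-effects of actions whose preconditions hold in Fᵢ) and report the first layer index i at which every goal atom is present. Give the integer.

2

F0 = init (6 atoms)
F1 = F0 ∪ {linked(c), marked(a,a), marked(e,e), on(c), on(e)}  (11 atoms)
F2 = F1 ∪ {linked(a), on(a)}  (13 atoms)
goal ⊆ F2  ⇒  h_max = 2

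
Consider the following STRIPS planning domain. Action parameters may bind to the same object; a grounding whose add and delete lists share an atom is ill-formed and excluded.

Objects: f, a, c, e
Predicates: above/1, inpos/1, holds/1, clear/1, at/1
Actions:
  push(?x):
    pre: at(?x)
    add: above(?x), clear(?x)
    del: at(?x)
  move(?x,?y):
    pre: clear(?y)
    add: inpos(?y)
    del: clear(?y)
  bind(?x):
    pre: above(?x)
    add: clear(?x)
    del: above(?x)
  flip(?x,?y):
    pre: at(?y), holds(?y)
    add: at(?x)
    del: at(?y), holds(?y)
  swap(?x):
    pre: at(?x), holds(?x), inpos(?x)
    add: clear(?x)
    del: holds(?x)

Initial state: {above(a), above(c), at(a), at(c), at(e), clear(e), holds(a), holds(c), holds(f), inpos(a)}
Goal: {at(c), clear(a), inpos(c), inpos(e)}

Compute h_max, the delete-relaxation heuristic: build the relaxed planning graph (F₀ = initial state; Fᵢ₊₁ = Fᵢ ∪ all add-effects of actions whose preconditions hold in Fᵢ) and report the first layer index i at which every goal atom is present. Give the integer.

2

F0 = init (10 atoms)
F1 = F0 ∪ {above(e), at(f), clear(a), clear(c), inpos(e)}  (15 atoms)
F2 = F1 ∪ {above(f), clear(f), inpos(c)}  (18 atoms)
goal ⊆ F2  ⇒  h_max = 2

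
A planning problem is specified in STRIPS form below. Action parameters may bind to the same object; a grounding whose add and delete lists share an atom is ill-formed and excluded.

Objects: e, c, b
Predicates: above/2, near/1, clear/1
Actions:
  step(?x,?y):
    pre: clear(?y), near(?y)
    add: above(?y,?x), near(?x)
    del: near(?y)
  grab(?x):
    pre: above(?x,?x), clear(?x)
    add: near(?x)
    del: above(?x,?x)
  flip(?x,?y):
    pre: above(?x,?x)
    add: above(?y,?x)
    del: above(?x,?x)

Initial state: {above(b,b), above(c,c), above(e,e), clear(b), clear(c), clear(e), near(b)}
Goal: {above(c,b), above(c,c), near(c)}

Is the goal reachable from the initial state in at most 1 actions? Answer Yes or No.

No

1. step(c,b)  →  {above(b,b), above(b,c), above(c,c), above(e,e), clear(b), clear(c), clear(e), near(c)}
2. flip(b,c)  →  {above(b,c), above(c,b), above(c,c), above(e,e), clear(b), clear(c), clear(e), near(c)}
optimal plan length = 2; 2 > 1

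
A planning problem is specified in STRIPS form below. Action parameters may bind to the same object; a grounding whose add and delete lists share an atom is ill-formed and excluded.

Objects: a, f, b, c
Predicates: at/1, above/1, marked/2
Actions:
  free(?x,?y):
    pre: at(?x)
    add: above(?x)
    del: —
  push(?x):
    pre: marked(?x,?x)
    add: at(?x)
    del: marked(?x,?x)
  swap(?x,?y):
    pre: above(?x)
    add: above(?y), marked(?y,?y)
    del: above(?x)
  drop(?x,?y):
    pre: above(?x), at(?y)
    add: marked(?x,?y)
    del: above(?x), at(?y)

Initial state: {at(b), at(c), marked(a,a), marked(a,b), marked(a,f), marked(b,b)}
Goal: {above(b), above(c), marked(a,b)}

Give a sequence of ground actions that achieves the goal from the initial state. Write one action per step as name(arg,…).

1. free(b,a)  →  {above(b), at(b), at(c), marked(a,a), marked(a,b), marked(a,f), marked(b,b)}
2. free(c,a)  →  {above(b), above(c), at(b), at(c), marked(a,a), marked(a,b), marked(a,f), marked(b,b)}

free(b,a); free(c,a)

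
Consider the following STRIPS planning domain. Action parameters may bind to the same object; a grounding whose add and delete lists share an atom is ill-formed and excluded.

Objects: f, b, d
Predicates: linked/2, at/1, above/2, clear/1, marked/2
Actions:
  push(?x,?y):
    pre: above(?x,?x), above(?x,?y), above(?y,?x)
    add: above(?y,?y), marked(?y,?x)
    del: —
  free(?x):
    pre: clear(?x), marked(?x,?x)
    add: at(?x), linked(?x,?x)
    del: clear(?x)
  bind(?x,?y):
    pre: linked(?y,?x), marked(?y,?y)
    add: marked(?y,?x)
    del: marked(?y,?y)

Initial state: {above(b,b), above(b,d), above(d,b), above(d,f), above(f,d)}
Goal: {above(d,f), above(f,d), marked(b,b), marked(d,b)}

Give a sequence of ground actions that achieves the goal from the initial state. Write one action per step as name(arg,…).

1. push(b,b)  →  {above(b,b), above(b,d), above(d,b), above(d,f), above(f,d), marked(b,b)}
2. push(b,d)  →  {above(b,b), above(b,d), above(d,b), above(d,d), above(d,f), above(f,d), marked(b,b), marked(d,b)}

push(b,b); push(b,d)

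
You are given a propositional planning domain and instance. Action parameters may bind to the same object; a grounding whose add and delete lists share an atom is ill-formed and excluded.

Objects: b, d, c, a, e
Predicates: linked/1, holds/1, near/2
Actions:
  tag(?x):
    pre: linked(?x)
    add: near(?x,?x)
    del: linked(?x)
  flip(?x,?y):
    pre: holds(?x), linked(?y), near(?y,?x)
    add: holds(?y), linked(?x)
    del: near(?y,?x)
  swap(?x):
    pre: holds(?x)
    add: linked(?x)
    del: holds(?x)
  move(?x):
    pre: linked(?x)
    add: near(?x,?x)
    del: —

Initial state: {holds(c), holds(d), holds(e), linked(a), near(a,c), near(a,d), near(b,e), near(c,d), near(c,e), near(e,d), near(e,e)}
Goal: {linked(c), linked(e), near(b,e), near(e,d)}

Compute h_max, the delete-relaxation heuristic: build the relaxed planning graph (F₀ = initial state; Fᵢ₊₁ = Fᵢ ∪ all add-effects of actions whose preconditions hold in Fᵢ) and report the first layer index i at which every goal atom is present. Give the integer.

F0 = init (11 atoms)
F1 = F0 ∪ {holds(a), linked(c), linked(d), linked(e), near(a,a)}  (16 atoms)
goal ⊆ F1  ⇒  h_max = 1

1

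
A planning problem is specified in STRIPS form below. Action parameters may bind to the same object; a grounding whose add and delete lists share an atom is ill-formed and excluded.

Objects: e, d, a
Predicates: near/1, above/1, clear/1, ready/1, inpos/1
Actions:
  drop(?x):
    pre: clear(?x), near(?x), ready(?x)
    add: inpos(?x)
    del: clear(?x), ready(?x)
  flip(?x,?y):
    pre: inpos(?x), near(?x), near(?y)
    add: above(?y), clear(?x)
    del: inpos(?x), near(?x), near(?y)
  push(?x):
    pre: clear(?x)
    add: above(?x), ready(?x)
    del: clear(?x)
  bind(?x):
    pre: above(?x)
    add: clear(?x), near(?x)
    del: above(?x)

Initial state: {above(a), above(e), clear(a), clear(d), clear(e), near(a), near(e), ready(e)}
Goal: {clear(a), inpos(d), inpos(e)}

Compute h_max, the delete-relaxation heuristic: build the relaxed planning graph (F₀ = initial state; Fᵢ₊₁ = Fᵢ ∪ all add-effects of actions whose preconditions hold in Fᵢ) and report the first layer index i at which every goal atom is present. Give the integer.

3

F0 = init (8 atoms)
F1 = F0 ∪ {above(d), inpos(e), ready(a), ready(d)}  (12 atoms)
F2 = F1 ∪ {inpos(a), near(d)}  (14 atoms)
F3 = F2 ∪ {inpos(d)}  (15 atoms)
goal ⊆ F3  ⇒  h_max = 3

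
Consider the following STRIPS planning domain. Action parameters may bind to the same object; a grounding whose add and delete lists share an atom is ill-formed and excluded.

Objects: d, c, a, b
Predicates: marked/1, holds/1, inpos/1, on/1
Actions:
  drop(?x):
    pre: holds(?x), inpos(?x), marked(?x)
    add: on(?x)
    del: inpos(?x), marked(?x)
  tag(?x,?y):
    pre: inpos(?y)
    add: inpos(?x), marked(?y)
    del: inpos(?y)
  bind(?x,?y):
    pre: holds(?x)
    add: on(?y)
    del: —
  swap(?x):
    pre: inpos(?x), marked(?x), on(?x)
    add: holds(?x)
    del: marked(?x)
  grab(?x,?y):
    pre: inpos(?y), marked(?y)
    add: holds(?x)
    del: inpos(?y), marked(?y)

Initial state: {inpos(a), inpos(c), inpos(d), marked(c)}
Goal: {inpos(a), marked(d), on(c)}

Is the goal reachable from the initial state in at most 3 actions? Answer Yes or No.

1. tag(c,d)  →  {inpos(a), inpos(c), marked(c), marked(d)}
2. grab(d,c)  →  {holds(d), inpos(a), marked(d)}
3. bind(d,c)  →  {holds(d), inpos(a), marked(d), on(c)}
optimal plan length = 3; 3 ≤ 3

Yes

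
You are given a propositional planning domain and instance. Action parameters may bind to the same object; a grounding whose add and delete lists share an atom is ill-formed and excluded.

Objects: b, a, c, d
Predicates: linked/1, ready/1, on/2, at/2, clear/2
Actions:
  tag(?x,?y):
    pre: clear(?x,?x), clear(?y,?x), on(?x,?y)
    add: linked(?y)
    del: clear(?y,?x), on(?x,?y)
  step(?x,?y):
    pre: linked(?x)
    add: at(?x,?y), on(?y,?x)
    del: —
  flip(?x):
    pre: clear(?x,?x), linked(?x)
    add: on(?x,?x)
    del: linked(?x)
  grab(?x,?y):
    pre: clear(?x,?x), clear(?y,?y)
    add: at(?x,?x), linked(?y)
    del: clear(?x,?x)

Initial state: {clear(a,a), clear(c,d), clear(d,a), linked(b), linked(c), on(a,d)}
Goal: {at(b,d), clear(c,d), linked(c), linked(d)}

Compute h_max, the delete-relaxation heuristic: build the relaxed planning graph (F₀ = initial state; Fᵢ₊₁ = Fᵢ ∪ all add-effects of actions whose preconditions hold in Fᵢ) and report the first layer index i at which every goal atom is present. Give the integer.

1

F0 = init (6 atoms)
F1 = F0 ∪ {at(a,a), at(b,a), at(b,b), at(b,c), at(b,d), at(c,a), at(c,b), at(c,c), at(c,d), linked(a), linked(d), on(a,b), on(a,c), on(b,b), on(b,c), on(c,b), on(c,c), on(d,b), on(d,c)}  (25 atoms)
goal ⊆ F1  ⇒  h_max = 1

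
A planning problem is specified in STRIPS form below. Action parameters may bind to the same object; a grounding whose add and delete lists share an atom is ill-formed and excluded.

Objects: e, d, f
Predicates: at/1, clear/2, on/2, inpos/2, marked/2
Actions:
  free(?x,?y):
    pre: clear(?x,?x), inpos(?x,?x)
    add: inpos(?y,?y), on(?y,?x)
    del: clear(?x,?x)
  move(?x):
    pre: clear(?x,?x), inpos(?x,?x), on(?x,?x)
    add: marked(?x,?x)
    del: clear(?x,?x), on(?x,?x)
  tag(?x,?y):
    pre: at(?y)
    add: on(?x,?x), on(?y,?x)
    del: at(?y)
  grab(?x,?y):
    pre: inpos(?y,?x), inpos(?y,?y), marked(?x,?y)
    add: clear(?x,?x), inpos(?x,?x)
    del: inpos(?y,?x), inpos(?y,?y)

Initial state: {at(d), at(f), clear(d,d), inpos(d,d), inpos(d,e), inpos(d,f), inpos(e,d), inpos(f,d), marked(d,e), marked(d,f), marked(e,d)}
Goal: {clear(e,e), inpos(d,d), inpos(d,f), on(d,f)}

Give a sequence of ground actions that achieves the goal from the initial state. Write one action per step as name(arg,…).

tag(f,d); grab(e,d); grab(d,e)

1. tag(f,d)  →  {at(f), clear(d,d), inpos(d,d), inpos(d,e), inpos(d,f), inpos(e,d), inpos(f,d), marked(d,e), marked(d,f), marked(e,d), on(d,f), on(f,f)}
2. grab(e,d)  →  {at(f), clear(d,d), clear(e,e), inpos(d,f), inpos(e,d), inpos(e,e), inpos(f,d), marked(d,e), marked(d,f), marked(e,d), on(d,f), on(f,f)}
3. grab(d,e)  →  {at(f), clear(d,d), clear(e,e), inpos(d,d), inpos(d,f), inpos(f,d), marked(d,e), marked(d,f), marked(e,d), on(d,f), on(f,f)}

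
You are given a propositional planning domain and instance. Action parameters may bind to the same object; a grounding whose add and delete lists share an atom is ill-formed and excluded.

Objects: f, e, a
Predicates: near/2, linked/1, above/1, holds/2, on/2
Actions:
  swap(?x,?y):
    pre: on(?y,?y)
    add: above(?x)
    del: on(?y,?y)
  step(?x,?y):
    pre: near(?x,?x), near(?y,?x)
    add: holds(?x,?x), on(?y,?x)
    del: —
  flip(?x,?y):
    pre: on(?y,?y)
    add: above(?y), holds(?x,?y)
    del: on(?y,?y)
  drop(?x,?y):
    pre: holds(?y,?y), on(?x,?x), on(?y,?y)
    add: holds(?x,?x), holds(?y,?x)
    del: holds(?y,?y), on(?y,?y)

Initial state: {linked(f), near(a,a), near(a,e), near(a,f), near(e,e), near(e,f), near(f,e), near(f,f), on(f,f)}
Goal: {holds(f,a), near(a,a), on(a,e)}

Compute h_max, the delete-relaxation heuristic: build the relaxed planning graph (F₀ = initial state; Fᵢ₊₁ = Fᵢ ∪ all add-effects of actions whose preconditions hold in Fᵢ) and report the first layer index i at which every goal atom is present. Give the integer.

2

F0 = init (9 atoms)
F1 = F0 ∪ {above(a), above(e), above(f), holds(a,a), holds(a,f), holds(e,e), holds(e,f), holds(f,f), on(a,a), on(a,e), on(a,f), on(e,e), on(e,f), on(f,e)}  (23 atoms)
F2 = F1 ∪ {holds(a,e), holds(e,a), holds(f,a), holds(f,e)}  (27 atoms)
goal ⊆ F2  ⇒  h_max = 2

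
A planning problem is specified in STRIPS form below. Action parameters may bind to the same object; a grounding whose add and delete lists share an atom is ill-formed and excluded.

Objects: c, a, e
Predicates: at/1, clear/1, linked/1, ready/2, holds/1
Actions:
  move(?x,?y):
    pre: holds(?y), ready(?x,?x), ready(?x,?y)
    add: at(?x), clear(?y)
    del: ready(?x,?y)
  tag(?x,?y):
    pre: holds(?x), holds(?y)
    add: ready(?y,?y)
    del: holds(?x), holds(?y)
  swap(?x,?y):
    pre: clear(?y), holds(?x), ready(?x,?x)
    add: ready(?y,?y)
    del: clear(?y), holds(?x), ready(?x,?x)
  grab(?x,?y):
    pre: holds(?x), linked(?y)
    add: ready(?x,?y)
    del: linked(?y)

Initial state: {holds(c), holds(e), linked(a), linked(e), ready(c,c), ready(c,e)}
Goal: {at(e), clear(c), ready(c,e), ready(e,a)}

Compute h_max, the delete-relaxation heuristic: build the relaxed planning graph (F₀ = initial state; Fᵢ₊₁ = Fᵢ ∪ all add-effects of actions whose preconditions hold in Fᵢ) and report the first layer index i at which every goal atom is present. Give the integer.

F0 = init (6 atoms)
F1 = F0 ∪ {at(c), clear(c), clear(e), ready(c,a), ready(e,a), ready(e,e)}  (12 atoms)
F2 = F1 ∪ {at(e)}  (13 atoms)
goal ⊆ F2  ⇒  h_max = 2

2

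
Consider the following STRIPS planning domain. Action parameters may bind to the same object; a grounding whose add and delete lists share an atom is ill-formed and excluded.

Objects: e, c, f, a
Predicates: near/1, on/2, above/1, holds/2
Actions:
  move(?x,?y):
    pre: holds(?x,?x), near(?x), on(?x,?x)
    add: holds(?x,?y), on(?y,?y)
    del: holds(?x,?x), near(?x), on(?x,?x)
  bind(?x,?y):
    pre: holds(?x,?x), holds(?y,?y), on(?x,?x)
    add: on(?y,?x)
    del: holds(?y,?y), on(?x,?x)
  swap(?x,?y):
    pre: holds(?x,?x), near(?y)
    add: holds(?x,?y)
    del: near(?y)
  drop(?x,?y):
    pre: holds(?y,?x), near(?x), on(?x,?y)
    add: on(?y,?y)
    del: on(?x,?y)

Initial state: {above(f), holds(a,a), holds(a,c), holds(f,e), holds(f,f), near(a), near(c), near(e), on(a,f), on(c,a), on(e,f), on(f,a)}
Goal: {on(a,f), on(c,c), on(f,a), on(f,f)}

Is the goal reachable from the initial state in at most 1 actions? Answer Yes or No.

No

1. drop(e,f)  →  {above(f), holds(a,a), holds(a,c), holds(f,e), holds(f,f), near(a), near(c), near(e), on(a,f), on(c,a), on(f,a), on(f,f)}
2. drop(c,a)  →  {above(f), holds(a,a), holds(a,c), holds(f,e), holds(f,f), near(a), near(c), near(e), on(a,a), on(a,f), on(f,a), on(f,f)}
3. move(a,c)  →  {above(f), holds(a,c), holds(f,e), holds(f,f), near(c), near(e), on(a,f), on(c,c), on(f,a), on(f,f)}
optimal plan length = 3; 3 > 1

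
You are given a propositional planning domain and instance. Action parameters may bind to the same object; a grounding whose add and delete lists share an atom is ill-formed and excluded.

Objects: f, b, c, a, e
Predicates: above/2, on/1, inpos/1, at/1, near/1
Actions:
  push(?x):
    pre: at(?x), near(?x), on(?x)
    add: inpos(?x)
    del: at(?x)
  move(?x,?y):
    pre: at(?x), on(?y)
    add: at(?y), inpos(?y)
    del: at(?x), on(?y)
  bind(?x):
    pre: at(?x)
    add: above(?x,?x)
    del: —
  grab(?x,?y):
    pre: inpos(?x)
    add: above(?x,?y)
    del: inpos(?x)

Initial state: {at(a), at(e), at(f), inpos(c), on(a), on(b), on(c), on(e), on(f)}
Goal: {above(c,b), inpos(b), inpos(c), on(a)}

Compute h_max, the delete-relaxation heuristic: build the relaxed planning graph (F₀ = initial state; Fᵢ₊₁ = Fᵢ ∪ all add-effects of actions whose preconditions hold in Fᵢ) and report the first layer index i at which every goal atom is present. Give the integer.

F0 = init (9 atoms)
F1 = F0 ∪ {above(a,a), above(c,a), above(c,b), above(c,c), above(c,e), above(c,f), above(e,e), above(f,f), at(b), at(c), inpos(a), inpos(b), inpos(e), inpos(f)}  (23 atoms)
goal ⊆ F1  ⇒  h_max = 1

1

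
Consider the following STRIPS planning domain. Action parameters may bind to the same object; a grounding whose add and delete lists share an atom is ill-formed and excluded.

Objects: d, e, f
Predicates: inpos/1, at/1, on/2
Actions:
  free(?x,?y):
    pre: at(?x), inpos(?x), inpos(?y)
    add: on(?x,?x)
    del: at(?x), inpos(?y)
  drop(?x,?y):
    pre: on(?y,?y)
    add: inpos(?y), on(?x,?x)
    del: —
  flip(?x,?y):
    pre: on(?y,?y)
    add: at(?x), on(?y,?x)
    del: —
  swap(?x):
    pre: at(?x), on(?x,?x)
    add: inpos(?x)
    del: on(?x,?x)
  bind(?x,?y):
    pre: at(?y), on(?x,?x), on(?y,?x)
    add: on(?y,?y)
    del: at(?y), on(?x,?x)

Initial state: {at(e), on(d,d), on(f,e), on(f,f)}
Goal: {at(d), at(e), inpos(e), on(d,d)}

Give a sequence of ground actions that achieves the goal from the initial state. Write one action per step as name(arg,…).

1. drop(e,d)  →  {at(e), inpos(d), on(d,d), on(e,e), on(f,e), on(f,f)}
2. drop(d,e)  →  {at(e), inpos(d), inpos(e), on(d,d), on(e,e), on(f,e), on(f,f)}
3. flip(d,d)  →  {at(d), at(e), inpos(d), inpos(e), on(d,d), on(e,e), on(f,e), on(f,f)}

drop(e,d); drop(d,e); flip(d,d)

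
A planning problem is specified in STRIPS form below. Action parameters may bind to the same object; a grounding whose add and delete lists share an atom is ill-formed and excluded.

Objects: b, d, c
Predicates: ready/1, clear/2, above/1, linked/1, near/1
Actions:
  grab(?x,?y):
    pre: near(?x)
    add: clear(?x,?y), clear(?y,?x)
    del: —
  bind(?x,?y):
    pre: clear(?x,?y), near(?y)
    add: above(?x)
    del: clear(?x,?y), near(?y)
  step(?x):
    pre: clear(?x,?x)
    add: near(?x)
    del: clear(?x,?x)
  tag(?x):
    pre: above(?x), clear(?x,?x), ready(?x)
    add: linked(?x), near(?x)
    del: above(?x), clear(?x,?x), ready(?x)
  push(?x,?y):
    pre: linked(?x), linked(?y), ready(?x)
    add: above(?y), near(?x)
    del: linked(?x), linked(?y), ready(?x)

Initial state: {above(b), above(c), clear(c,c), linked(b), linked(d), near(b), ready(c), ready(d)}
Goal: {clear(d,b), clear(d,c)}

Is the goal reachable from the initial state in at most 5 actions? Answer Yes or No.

1. grab(b,d)  →  {above(b), above(c), clear(b,d), clear(c,c), clear(d,b), linked(b), linked(d), near(b), ready(c), ready(d)}
2. step(c)  →  {above(b), above(c), clear(b,d), clear(d,b), linked(b), linked(d), near(b), near(c), ready(c), ready(d)}
3. grab(c,d)  →  {above(b), above(c), clear(b,d), clear(c,d), clear(d,b), clear(d,c), linked(b), linked(d), near(b), near(c), ready(c), ready(d)}
optimal plan length = 3; 3 ≤ 5

Yes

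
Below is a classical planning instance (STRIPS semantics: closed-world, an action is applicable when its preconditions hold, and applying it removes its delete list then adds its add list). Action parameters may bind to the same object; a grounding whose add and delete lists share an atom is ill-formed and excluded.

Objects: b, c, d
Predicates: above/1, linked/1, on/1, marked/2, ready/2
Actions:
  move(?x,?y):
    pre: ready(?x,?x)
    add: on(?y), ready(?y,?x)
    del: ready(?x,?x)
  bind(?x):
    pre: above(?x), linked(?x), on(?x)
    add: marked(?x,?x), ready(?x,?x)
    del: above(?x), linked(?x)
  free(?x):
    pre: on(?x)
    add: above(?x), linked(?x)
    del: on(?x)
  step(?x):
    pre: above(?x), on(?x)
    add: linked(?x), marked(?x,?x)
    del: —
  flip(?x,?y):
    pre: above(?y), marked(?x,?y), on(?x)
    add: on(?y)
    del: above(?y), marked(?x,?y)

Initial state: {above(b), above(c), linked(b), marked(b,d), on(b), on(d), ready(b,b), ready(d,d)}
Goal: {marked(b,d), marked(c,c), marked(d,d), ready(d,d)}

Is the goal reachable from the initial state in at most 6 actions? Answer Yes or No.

Yes

1. move(d,c)  →  {above(b), above(c), linked(b), marked(b,d), on(b), on(c), on(d), ready(b,b), ready(c,d)}
2. free(d)  →  {above(b), above(c), above(d), linked(b), linked(d), marked(b,d), on(b), on(c), ready(b,b), ready(c,d)}
3. move(b,d)  →  {above(b), above(c), above(d), linked(b), linked(d), marked(b,d), on(b), on(c), on(d), ready(c,d), ready(d,b)}
4. bind(d)  →  {above(b), above(c), linked(b), marked(b,d), marked(d,d), on(b), on(c), on(d), ready(c,d), ready(d,b), ready(d,d)}
5. step(c)  →  {above(b), above(c), linked(b), linked(c), marked(b,d), marked(c,c), marked(d,d), on(b), on(c), on(d), ready(c,d), ready(d,b), ready(d,d)}
optimal plan length = 5; 5 ≤ 6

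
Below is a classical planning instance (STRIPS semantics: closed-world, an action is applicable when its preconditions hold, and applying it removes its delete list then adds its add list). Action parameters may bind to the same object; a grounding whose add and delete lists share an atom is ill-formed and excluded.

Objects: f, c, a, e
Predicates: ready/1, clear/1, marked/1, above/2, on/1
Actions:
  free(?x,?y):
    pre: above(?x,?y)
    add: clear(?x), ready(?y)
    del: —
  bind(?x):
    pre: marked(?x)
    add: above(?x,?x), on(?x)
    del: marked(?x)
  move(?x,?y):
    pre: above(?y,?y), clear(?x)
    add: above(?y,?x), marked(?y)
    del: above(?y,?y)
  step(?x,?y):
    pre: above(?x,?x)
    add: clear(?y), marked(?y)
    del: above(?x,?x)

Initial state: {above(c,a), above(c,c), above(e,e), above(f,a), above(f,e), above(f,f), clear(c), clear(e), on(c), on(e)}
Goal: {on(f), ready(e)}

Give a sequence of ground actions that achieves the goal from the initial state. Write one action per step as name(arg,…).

1. free(f,e)  →  {above(c,a), above(c,c), above(e,e), above(f,a), above(f,e), above(f,f), clear(c), clear(e), clear(f), on(c), on(e), ready(e)}
2. move(c,f)  →  {above(c,a), above(c,c), above(e,e), above(f,a), above(f,c), above(f,e), clear(c), clear(e), clear(f), marked(f), on(c), on(e), ready(e)}
3. bind(f)  →  {above(c,a), above(c,c), above(e,e), above(f,a), above(f,c), above(f,e), above(f,f), clear(c), clear(e), clear(f), on(c), on(e), on(f), ready(e)}

free(f,e); move(c,f); bind(f)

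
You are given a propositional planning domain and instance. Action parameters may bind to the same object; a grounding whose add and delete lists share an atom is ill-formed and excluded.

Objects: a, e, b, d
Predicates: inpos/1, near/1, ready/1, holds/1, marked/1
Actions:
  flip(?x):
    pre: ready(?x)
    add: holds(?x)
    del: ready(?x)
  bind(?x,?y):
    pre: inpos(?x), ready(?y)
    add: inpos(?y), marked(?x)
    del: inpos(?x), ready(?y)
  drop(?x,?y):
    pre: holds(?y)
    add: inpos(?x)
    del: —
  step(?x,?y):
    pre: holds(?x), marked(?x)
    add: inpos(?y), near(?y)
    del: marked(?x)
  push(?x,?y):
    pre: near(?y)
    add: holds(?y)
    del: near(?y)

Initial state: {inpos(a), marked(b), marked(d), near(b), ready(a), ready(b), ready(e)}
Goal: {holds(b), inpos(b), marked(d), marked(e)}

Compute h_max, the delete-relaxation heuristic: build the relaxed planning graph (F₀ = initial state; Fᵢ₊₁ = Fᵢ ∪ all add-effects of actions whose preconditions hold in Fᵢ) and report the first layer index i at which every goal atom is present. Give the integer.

2

F0 = init (7 atoms)
F1 = F0 ∪ {holds(a), holds(b), holds(e), inpos(b), inpos(e), marked(a)}  (13 atoms)
F2 = F1 ∪ {inpos(d), marked(e), near(a), near(d), near(e)}  (18 atoms)
goal ⊆ F2  ⇒  h_max = 2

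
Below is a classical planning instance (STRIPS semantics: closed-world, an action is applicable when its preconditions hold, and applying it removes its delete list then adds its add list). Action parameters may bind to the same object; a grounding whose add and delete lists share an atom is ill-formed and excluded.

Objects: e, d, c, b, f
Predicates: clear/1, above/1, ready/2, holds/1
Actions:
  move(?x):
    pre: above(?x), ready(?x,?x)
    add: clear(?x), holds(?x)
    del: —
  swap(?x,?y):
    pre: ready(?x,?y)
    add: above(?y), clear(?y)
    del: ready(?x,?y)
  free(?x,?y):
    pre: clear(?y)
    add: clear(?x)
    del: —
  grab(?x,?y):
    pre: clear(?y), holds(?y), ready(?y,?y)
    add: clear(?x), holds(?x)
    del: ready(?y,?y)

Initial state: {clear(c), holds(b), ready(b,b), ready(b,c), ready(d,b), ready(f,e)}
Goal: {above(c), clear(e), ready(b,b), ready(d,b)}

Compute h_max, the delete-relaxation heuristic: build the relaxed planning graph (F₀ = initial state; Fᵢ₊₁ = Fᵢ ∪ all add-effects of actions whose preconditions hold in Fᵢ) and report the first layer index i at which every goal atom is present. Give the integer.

F0 = init (6 atoms)
F1 = F0 ∪ {above(b), above(c), above(e), clear(b), clear(d), clear(e), clear(f)}  (13 atoms)
goal ⊆ F1  ⇒  h_max = 1

1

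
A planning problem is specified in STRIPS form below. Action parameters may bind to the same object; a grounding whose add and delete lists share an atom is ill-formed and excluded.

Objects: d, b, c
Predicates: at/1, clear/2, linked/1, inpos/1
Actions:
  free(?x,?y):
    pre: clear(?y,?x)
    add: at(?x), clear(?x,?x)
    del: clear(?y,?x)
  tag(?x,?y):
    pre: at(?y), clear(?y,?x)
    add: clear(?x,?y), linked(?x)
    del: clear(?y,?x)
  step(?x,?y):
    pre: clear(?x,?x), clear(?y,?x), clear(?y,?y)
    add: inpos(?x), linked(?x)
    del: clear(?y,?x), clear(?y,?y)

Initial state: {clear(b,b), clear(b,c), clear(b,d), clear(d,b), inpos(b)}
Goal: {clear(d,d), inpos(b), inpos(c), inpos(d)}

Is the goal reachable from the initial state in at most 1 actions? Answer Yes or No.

1. free(d,b)  →  {at(d), clear(b,b), clear(b,c), clear(d,b), clear(d,d), inpos(b)}
2. free(c,b)  →  {at(c), at(d), clear(b,b), clear(c,c), clear(d,b), clear(d,d), inpos(b)}
3. tag(b,d)  →  {at(c), at(d), clear(b,b), clear(b,d), clear(c,c), clear(d,d), inpos(b), linked(b)}
4. step(d,b)  →  {at(c), at(d), clear(c,c), clear(d,d), inpos(b), inpos(d), linked(b), linked(d)}
5. step(c,c)  →  {at(c), at(d), clear(d,d), inpos(b), inpos(c), inpos(d), linked(b), linked(c), linked(d)}
optimal plan length = 5; 5 > 1

No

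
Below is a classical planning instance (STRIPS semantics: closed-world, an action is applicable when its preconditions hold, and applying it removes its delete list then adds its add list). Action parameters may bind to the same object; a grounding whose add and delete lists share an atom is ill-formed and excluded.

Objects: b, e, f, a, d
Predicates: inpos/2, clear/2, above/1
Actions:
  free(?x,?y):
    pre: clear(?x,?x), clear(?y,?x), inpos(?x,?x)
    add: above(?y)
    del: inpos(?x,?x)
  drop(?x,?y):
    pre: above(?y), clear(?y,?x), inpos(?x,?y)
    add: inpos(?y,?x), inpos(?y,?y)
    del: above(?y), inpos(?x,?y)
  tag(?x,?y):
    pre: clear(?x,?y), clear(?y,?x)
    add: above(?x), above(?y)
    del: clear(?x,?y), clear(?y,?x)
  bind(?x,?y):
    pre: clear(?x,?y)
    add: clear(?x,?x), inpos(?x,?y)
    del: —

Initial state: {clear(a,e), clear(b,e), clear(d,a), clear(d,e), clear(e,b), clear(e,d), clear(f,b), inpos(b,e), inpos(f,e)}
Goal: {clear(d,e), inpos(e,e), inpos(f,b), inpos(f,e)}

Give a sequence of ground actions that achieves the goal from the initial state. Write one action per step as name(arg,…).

1. bind(e,b)  →  {clear(a,e), clear(b,e), clear(d,a), clear(d,e), clear(e,b), clear(e,d), clear(e,e), clear(f,b), inpos(b,e), inpos(e,b), inpos(f,e)}
2. bind(e,e)  →  {clear(a,e), clear(b,e), clear(d,a), clear(d,e), clear(e,b), clear(e,d), clear(e,e), clear(f,b), inpos(b,e), inpos(e,b), inpos(e,e), inpos(f,e)}
3. bind(f,b)  →  {clear(a,e), clear(b,e), clear(d,a), clear(d,e), clear(e,b), clear(e,d), clear(e,e), clear(f,b), clear(f,f), inpos(b,e), inpos(e,b), inpos(e,e), inpos(f,b), inpos(f,e)}

bind(e,b); bind(e,e); bind(f,b)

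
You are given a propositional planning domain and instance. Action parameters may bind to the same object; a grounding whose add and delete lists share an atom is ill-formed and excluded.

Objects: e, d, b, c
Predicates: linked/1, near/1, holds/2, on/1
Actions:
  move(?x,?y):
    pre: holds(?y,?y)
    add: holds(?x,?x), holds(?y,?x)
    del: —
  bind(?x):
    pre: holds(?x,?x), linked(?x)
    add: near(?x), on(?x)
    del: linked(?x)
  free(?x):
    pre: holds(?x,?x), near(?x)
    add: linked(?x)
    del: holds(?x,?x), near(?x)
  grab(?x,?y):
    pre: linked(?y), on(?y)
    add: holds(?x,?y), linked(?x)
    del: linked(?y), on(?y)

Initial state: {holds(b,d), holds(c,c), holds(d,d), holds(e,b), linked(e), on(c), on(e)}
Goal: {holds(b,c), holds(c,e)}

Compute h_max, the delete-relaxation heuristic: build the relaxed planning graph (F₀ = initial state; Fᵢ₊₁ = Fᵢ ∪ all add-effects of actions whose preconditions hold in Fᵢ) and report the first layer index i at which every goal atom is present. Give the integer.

F0 = init (7 atoms)
F1 = F0 ∪ {holds(b,b), holds(b,e), holds(c,b), holds(c,d), holds(c,e), holds(d,b), holds(d,c), holds(d,e), holds(e,e), linked(b), linked(c), linked(d)}  (19 atoms)
F2 = F1 ∪ {holds(b,c), holds(e,c), holds(e,d), near(b), near(c), near(d), near(e), on(b), on(d)}  (28 atoms)
goal ⊆ F2  ⇒  h_max = 2

2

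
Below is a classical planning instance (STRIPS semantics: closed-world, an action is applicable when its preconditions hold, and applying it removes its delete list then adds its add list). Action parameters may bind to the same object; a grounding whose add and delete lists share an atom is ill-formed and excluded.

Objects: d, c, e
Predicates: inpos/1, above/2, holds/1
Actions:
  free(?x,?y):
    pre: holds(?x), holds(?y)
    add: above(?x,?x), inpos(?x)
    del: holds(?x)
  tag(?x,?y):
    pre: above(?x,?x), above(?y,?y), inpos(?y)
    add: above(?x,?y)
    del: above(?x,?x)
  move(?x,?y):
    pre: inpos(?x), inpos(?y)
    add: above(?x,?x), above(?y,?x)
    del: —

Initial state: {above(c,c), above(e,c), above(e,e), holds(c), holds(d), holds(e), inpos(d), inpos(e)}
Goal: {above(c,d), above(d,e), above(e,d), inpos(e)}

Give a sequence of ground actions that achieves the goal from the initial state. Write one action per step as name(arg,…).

move(d,e); tag(c,d); tag(d,e)

1. move(d,e)  →  {above(c,c), above(d,d), above(e,c), above(e,d), above(e,e), holds(c), holds(d), holds(e), inpos(d), inpos(e)}
2. tag(c,d)  →  {above(c,d), above(d,d), above(e,c), above(e,d), above(e,e), holds(c), holds(d), holds(e), inpos(d), inpos(e)}
3. tag(d,e)  →  {above(c,d), above(d,e), above(e,c), above(e,d), above(e,e), holds(c), holds(d), holds(e), inpos(d), inpos(e)}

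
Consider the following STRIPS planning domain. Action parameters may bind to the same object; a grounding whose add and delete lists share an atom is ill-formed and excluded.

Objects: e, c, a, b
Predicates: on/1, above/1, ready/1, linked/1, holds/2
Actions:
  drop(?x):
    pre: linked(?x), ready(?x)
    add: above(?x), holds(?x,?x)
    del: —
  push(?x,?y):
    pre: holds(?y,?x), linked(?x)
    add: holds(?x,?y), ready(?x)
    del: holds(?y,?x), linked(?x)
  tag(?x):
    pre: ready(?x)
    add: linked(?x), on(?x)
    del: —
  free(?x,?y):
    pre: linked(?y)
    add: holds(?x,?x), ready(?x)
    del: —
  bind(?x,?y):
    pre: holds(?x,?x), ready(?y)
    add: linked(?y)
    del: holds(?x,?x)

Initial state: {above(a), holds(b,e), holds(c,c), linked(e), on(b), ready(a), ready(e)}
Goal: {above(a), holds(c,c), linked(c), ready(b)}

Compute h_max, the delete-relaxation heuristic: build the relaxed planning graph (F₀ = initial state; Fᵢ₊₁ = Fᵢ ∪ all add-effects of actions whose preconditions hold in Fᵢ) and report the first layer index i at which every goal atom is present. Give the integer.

F0 = init (7 atoms)
F1 = F0 ∪ {above(e), holds(a,a), holds(b,b), holds(e,b), holds(e,e), linked(a), on(a), on(e), ready(b), ready(c)}  (17 atoms)
F2 = F1 ∪ {linked(b), linked(c), on(c)}  (20 atoms)
goal ⊆ F2  ⇒  h_max = 2

2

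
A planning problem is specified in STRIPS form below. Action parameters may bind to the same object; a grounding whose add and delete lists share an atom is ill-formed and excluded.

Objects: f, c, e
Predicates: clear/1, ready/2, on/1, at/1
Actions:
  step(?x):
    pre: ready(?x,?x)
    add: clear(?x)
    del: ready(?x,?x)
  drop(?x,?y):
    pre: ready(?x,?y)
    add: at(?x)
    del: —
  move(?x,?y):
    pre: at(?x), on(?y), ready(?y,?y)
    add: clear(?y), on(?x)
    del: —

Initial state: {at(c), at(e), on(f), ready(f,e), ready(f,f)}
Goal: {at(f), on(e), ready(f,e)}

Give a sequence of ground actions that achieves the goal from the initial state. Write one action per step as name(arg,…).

drop(f,f); move(e,f)

1. drop(f,f)  →  {at(c), at(e), at(f), on(f), ready(f,e), ready(f,f)}
2. move(e,f)  →  {at(c), at(e), at(f), clear(f), on(e), on(f), ready(f,e), ready(f,f)}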